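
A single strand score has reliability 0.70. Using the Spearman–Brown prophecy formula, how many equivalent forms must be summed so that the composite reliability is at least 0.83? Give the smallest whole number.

3

k ≥ ρ*(1−ρ₁)/(ρ₁(1−ρ*)) = 0.83·0.30 / (0.70·0.17) = 2.092.
Smallest integer k = 3.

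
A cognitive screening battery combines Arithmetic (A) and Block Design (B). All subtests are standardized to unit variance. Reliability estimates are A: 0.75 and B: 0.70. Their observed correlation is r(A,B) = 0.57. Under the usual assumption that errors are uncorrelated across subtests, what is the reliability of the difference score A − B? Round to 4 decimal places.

Var(A−B) = 1 + 1 − 2·0.57 = 2 − 1.14 = 0.86.
Because errors are independent across components, Cov(Tᵢ,Tⱼ) = Cov(Xᵢ,Xⱼ); the off-diagonal part of the true-score variance is the same as above.
True-score variance = [0.75 + 0.70] − 1.14 = 1.45 − 1.14 = 0.31.
Reliability = 0.31 / 0.86 = 0.3605.

0.3605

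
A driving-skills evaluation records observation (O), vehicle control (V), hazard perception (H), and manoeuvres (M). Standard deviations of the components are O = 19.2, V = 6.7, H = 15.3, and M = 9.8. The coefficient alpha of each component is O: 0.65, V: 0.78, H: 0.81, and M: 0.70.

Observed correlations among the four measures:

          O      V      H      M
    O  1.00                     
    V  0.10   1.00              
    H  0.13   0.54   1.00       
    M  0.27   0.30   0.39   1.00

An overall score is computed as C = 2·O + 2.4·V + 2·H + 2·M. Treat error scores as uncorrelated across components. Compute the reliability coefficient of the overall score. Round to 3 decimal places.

Var(C) = 2²·19.2² + 2.4²·6.7² + 2²·15.3² + 2²·9.8² + 2·[4.8·19.2·6.7·0.10 + 4·19.2·15.3·0.13 + 4·19.2·9.8·0.27 + 4.8·6.7·15.3·0.54 + 4.8·6.7·9.8·0.30 + 4·15.3·9.8·0.39] = 3053.65 + 2023.76 = 5077.4.
With uncorrelated errors the cross-covariances are all true-score covariance, so they carry over unchanged; only the diagonal terms shrink to ρᵢσᵢ².
True-score variance = [2²·19.2²·0.65 + 2.4²·6.7²·0.78 + 2²·15.3²·0.81 + 2²·9.8²·0.70] + 2023.76 = 2187.51 + 2023.76 = 4211.27.
Reliability = 4211.27 / 5077.4 = 0.829.

0.829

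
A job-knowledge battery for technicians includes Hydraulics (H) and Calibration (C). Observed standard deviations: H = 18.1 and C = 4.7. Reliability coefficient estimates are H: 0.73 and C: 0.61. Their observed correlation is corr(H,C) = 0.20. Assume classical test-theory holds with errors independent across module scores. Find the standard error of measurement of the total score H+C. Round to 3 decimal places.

9.852

Var(total) = 349.7 + 34.028 = 383.728.
True-score variance = 252.63 + 34.028 = 286.658, so reliability = 0.7470.
Error variance = 383.728 − 286.658 = 97.0698; SEM = √97.0698 = 9.852.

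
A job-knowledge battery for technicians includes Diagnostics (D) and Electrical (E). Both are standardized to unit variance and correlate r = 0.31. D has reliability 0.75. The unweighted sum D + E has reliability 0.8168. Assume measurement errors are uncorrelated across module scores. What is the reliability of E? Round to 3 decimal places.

Var(D+E) = 2 + 2·0.31 = 2.620.
True-score variance = ρ_D + ρ_E + 2·0.31, so 0.8168 = (0.75 + ρ_E + 0.62) / 2.620.
ρ_E = 0.8168·2.620 − 0.75 − 0.62 = 0.770.

0.770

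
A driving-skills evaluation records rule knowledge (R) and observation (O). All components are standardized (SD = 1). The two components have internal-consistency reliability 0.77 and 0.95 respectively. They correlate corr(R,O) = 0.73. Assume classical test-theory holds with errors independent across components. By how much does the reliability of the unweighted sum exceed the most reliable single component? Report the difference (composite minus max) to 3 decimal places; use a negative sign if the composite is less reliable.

-0.031

Var(sum) = 2 + 1.46 = 3.46; true-score variance = 1.72 + 1.46 = 3.18; composite reliability = 0.9191.
Max component reliability = 0.9500.
Difference = 0.9191 − 0.9500 = -0.031.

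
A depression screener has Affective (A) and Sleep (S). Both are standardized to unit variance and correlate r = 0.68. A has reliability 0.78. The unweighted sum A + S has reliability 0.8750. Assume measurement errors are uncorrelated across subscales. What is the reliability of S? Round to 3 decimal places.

0.800

Var(A+S) = 2 + 2·0.68 = 3.360.
True-score variance = ρ_A + ρ_S + 2·0.68, so 0.8750 = (0.78 + ρ_S + 1.36) / 3.360.
ρ_S = 0.8750·3.360 − 0.78 − 1.36 = 0.800.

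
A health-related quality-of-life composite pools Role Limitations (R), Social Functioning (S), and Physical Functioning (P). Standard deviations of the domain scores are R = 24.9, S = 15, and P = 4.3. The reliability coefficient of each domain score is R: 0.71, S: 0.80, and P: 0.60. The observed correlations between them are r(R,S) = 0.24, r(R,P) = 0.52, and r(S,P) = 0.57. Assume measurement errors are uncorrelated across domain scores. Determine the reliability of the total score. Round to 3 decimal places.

0.811

Var(R+S+P) = 24.9² + 15² + 4.3² + 2·[24.9·15·0.24 + 24.9·4.3·0.52 + 15·4.3·0.57] = 863.5 + 364.163 = 1227.66.
Because errors are independent across components, Cov(Tᵢ,Tⱼ) = Cov(Xᵢ,Xⱼ); the off-diagonal part of the true-score variance is the same as above.
True-score variance = [24.9²·0.71 + 15²·0.80 + 4.3²·0.60] + 364.163 = 631.301 + 364.163 = 995.464.
Reliability = 995.464 / 1227.66 = 0.811.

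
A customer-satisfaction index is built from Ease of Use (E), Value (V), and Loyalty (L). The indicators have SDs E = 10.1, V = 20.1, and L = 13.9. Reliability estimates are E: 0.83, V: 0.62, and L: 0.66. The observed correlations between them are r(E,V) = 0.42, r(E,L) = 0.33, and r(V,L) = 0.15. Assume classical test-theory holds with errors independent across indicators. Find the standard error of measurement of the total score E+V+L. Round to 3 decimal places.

Var(total) = 699.23 + 347.003 = 1046.23.
True-score variance = 462.673 + 347.003 = 809.676, so reliability = 0.7739.
Error variance = 1046.23 − 809.676 = 236.557; SEM = √236.557 = 15.380.

15.380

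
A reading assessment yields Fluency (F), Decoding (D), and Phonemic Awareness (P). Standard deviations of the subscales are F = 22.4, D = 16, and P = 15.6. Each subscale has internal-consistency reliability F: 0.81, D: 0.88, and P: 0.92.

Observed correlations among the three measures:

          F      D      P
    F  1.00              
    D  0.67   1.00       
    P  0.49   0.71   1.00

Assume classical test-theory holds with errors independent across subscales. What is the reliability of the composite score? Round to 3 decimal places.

Var(F+D+P) = 22.4² + 16² + 15.6² + 2·[22.4·16·0.67 + 22.4·15.6·0.49 + 16·15.6·0.71] = 1001.12 + 1177.14 = 2178.26.
Because errors are independent across components, Cov(Tᵢ,Tⱼ) = Cov(Xᵢ,Xⱼ); the off-diagonal part of the true-score variance is the same as above.
True-score variance = [22.4²·0.81 + 16²·0.88 + 15.6²·0.92] + 1177.14 = 855.597 + 1177.14 = 2032.74.
Reliability = 2032.74 / 2178.26 = 0.933.

0.933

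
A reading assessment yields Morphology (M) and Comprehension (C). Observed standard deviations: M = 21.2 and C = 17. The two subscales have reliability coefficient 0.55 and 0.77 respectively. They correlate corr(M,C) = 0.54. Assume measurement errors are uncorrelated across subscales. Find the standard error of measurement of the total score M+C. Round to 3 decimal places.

16.393

Var(total) = 738.44 + 389.232 = 1127.67.
True-score variance = 469.722 + 389.232 = 858.954, so reliability = 0.7617.
Error variance = 1127.67 − 858.954 = 268.718; SEM = √268.718 = 16.393.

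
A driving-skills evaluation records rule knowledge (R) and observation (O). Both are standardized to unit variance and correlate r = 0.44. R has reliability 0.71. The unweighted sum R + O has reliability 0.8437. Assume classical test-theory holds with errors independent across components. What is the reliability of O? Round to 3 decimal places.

0.840

Var(R+O) = 2 + 2·0.44 = 2.880.
True-score variance = ρ_R + ρ_O + 2·0.44, so 0.8437 = (0.71 + ρ_O + 0.88) / 2.880.
ρ_O = 0.8437·2.880 − 0.71 − 0.88 = 0.840.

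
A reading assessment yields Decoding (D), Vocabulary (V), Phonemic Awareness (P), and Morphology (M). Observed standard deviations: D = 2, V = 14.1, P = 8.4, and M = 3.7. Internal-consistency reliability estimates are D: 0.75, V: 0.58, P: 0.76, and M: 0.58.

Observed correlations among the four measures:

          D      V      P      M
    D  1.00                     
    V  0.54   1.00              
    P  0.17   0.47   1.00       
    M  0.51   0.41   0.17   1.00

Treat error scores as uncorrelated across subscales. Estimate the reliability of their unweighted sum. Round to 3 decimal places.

Var(D+V+P+M) = 2² + 14.1² + 8.4² + 3.7² + 2·[2·14.1·0.54 + 2·8.4·0.17 + 2·3.7·0.51 + 14.1·8.4·0.47 + 14.1·3.7·0.41 + 8.4·3.7·0.17] = 287.06 + 208.396 = 495.456.
Because errors are independent across components, Cov(Tᵢ,Tⱼ) = Cov(Xᵢ,Xⱼ); the off-diagonal part of the true-score variance is the same as above.
True-score variance = [2²·0.75 + 14.1²·0.58 + 8.4²·0.76 + 3.7²·0.58] + 208.396 = 179.876 + 208.396 = 388.272.
Reliability = 388.272 / 495.456 = 0.784.

0.784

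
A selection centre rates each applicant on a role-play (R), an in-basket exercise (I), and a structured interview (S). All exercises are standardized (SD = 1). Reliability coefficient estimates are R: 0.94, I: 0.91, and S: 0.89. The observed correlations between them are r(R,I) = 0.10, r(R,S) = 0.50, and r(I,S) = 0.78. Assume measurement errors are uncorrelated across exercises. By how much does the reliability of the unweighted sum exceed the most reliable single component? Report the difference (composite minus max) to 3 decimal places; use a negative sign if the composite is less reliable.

Var(sum) = 3 + 2.76 = 5.76; true-score variance = 2.74 + 2.76 = 5.5; composite reliability = 0.9549.
Max component reliability = 0.9400.
Difference = 0.9549 − 0.9400 = 0.015.

0.015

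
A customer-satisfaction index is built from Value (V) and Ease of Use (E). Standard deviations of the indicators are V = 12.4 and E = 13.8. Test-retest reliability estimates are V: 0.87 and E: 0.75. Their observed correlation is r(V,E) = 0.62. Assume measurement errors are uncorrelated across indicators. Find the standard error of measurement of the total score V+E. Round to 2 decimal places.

Var(total) = 344.2 + 212.189 = 556.389.
True-score variance = 276.601 + 212.189 = 488.79, so reliability = 0.8785.
Error variance = 556.389 − 488.79 = 67.5988; SEM = √67.5988 = 8.22.

8.22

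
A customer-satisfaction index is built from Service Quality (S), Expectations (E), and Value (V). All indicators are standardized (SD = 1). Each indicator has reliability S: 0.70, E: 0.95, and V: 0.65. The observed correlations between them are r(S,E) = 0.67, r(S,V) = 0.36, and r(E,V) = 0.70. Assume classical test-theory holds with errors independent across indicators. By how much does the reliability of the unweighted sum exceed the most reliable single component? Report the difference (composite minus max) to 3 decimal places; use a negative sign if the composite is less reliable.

Var(sum) = 3 + 3.46 = 6.46; true-score variance = 2.3 + 3.46 = 5.76; composite reliability = 0.8916.
Max component reliability = 0.9500.
Difference = 0.8916 − 0.9500 = -0.058.

-0.058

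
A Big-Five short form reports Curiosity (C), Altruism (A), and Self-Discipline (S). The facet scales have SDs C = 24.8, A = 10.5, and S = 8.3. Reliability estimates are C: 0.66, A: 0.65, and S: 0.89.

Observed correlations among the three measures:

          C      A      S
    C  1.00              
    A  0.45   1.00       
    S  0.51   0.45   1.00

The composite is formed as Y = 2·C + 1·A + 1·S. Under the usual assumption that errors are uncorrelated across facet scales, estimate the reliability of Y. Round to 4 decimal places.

0.7553

Var(Y) = 2²·24.8² + 10.5² + 8.3² + 2·[2·24.8·10.5·0.45 + 2·24.8·8.3·0.51 + 10.5·8.3·0.45] = 2639.3 + 967.069 = 3606.37.
Under uncorrelated errors the observed covariances equal the true-score covariances, so only the own-variance terms attenuate.
True-score variance = [2²·24.8²·0.66 + 10.5²·0.65 + 8.3²·0.89] + 967.069 = 1756.68 + 967.069 = 2723.75.
Reliability = 2723.75 / 3606.37 = 0.7553.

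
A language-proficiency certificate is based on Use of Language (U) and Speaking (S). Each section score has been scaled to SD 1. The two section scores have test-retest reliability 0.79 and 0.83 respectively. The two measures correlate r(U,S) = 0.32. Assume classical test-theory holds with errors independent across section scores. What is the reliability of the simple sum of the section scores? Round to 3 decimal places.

Var(U+S) = 2 + 2·[0.32] = 2 + 0.64 = 2.64.
Under uncorrelated errors the observed covariances equal the true-score covariances, so only the own-variance terms attenuate.
True-score variance = [0.79 + 0.83] + 0.64 = 1.62 + 0.64 = 2.26.
Reliability = 2.26 / 2.64 = 0.856.

0.856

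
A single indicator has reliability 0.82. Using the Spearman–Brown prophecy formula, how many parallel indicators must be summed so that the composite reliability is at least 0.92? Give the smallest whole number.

3

k ≥ ρ*(1−ρ₁)/(ρ₁(1−ρ*)) = 0.92·0.18 / (0.82·0.08) = 2.524.
Smallest integer k = 3.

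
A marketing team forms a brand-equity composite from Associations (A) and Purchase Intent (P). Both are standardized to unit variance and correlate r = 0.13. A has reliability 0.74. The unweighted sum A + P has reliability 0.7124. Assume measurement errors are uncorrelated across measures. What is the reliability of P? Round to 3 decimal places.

Var(A+P) = 2 + 2·0.13 = 2.260.
True-score variance = ρ_A + ρ_P + 2·0.13, so 0.7124 = (0.74 + ρ_P + 0.26) / 2.260.
ρ_P = 0.7124·2.260 − 0.74 − 0.26 = 0.610.

0.610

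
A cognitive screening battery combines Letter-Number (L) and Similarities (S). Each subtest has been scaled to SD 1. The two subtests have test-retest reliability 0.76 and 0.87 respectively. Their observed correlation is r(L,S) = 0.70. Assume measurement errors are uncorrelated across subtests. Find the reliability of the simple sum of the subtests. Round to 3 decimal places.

Var(L+S) = 2 + 2·[0.70] = 2 + 1.4 = 3.4.
Under uncorrelated errors the observed covariances equal the true-score covariances, so only the own-variance terms attenuate.
True-score variance = [0.76 + 0.87] + 1.4 = 1.63 + 1.4 = 3.03.
Reliability = 3.03 / 3.4 = 0.891.

0.891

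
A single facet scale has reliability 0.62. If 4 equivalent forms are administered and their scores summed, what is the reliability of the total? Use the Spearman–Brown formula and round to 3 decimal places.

ρ_k = kρ / (1 + (k−1)ρ) = 4·0.62 / (1 + 3·0.62) = 2.480 / 2.860 = 0.867.

0.867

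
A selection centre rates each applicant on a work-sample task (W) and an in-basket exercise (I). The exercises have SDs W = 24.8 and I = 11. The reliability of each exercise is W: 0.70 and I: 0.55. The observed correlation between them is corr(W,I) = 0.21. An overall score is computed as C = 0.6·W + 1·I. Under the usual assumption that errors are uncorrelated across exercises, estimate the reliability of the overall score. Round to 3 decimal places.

Var(C) = 0.6²·24.8² + 11² + 2·[0.6·24.8·11·0.21] = 342.414 + 68.7456 = 411.16.
With uncorrelated errors the cross-covariances are all true-score covariance, so they carry over unchanged; only the diagonal terms shrink to ρᵢσᵢ².
True-score variance = [0.6²·24.8²·0.70 + 11²·0.55] + 68.7456 = 221.54 + 68.7456 = 290.286.
Reliability = 290.286 / 411.16 = 0.706.

0.706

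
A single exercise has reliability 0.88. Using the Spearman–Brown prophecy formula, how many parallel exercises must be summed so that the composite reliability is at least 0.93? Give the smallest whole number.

k ≥ ρ*(1−ρ₁)/(ρ₁(1−ρ*)) = 0.93·0.12 / (0.88·0.07) = 1.812.
Smallest integer k = 2.

2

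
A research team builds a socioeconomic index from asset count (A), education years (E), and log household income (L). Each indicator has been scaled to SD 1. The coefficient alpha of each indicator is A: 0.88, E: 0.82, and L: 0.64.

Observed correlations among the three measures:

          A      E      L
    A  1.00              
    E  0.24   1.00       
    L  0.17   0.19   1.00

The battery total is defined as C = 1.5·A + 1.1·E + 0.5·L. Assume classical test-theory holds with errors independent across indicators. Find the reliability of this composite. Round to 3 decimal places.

0.884

Var(C) = 1.5² + 1.1² + 0.5² + 2·[1.65·0.24 + 0.75·0.17 + 0.55·0.19] = 3.71 + 1.256 = 4.966.
Because errors are independent across components, Cov(Tᵢ,Tⱼ) = Cov(Xᵢ,Xⱼ); the off-diagonal part of the true-score variance is the same as above.
True-score variance = [1.5²·0.88 + 1.1²·0.82 + 0.5²·0.64] + 1.256 = 3.1322 + 1.256 = 4.3882.
Reliability = 4.3882 / 4.966 = 0.884.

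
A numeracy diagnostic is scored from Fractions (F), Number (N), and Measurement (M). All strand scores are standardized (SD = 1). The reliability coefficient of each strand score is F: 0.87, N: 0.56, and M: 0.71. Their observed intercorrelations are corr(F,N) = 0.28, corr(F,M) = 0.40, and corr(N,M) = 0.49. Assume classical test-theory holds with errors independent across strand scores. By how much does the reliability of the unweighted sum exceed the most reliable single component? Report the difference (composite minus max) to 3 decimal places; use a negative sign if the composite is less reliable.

-0.031

Var(sum) = 3 + 2.34 = 5.34; true-score variance = 2.14 + 2.34 = 4.48; composite reliability = 0.8390.
Max component reliability = 0.8700.
Difference = 0.8390 − 0.8700 = -0.031.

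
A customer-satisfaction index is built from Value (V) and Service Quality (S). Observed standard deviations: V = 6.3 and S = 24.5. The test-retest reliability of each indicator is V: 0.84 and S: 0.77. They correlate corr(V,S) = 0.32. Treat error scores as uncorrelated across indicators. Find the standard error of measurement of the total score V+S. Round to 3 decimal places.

Var(total) = 639.94 + 98.784 = 738.724.
True-score variance = 495.532 + 98.784 = 594.316, so reliability = 0.8045.
Error variance = 738.724 − 594.316 = 144.408; SEM = √144.408 = 12.017.

12.017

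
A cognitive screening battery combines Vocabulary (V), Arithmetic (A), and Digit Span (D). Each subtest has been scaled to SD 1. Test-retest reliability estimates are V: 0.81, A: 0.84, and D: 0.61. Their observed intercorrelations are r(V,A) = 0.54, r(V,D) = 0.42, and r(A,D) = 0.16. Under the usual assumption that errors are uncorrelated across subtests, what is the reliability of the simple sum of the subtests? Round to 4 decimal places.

Var(V+A+D) = 3 + 2·[0.54 + 0.42 + 0.16] = 3 + 2.24 = 5.24.
Under uncorrelated errors the observed covariances equal the true-score covariances, so only the own-variance terms attenuate.
True-score variance = [0.81 + 0.84 + 0.61] + 2.24 = 2.26 + 2.24 = 4.5.
Reliability = 4.5 / 5.24 = 0.8588.

0.8588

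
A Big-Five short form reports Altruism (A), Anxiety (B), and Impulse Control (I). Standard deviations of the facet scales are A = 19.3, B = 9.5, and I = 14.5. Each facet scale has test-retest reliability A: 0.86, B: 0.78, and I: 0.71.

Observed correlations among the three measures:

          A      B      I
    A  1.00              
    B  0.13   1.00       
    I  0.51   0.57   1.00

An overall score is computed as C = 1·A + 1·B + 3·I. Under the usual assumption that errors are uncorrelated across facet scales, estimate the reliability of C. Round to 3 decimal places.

0.834

Var(C) = 19.3² + 9.5² + 3²·14.5² + 2·[19.3·9.5·0.13 + 3·19.3·14.5·0.51 + 3·9.5·14.5·0.57] = 2354.99 + 1375.12 = 3730.11.
Under uncorrelated errors the observed covariances equal the true-score covariances, so only the own-variance terms attenuate.
True-score variance = [19.3²·0.86 + 9.5²·0.78 + 3²·14.5²·0.71] + 1375.12 = 1734.23 + 1375.12 = 3109.35.
Reliability = 3109.35 / 3730.11 = 0.834.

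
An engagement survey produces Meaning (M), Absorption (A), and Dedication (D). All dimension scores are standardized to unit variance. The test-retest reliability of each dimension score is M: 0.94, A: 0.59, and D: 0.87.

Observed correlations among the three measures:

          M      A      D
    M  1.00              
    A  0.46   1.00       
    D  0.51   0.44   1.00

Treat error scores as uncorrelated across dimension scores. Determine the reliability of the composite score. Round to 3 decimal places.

0.897

Var(M+A+D) = 3 + 2·[0.46 + 0.51 + 0.44] = 3 + 2.82 = 5.82.
Under uncorrelated errors the observed covariances equal the true-score covariances, so only the own-variance terms attenuate.
True-score variance = [0.94 + 0.59 + 0.87] + 2.82 = 2.4 + 2.82 = 5.22.
Reliability = 5.22 / 5.82 = 0.897.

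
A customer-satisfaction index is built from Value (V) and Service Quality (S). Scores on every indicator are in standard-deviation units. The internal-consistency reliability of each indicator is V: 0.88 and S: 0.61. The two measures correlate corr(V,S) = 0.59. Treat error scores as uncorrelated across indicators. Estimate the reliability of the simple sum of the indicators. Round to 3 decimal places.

0.840

Var(V+S) = 2 + 2·[0.59] = 2 + 1.18 = 3.18.
With uncorrelated errors the cross-covariances are all true-score covariance, so they carry over unchanged; only the diagonal terms shrink to ρᵢσᵢ².
True-score variance = [0.88 + 0.61] + 1.18 = 1.49 + 1.18 = 2.67.
Reliability = 2.67 / 3.18 = 0.840.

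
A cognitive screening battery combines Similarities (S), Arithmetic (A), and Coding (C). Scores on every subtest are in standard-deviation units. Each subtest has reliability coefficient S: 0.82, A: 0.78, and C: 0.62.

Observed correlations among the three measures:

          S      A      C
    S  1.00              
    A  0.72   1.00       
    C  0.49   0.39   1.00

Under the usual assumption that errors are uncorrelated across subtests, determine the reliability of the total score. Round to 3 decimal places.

0.874

Var(S+A+C) = 3 + 2·[0.72 + 0.49 + 0.39] = 3 + 3.2 = 6.2.
With uncorrelated errors the cross-covariances are all true-score covariance, so they carry over unchanged; only the diagonal terms shrink to ρᵢσᵢ².
True-score variance = [0.82 + 0.78 + 0.62] + 3.2 = 2.22 + 3.2 = 5.42.
Reliability = 5.42 / 6.2 = 0.874.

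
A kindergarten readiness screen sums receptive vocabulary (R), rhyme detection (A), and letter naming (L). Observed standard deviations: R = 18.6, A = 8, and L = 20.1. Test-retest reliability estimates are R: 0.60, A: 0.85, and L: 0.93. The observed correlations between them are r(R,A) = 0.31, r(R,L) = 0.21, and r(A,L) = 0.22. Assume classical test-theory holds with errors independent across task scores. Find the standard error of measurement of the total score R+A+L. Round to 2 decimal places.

Var(total) = 813.97 + 320.029 = 1134.
True-score variance = 637.705 + 320.029 = 957.735, so reliability = 0.8446.
Error variance = 1134 − 957.735 = 176.265; SEM = √176.265 = 13.28.

13.28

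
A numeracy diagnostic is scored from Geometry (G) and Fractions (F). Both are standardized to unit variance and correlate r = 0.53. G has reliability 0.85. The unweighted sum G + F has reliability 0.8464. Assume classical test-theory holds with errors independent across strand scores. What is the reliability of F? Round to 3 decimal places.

Var(G+F) = 2 + 2·0.53 = 3.060.
True-score variance = ρ_G + ρ_F + 2·0.53, so 0.8464 = (0.85 + ρ_F + 1.06) / 3.060.
ρ_F = 0.8464·3.060 − 0.85 − 1.06 = 0.680.

0.680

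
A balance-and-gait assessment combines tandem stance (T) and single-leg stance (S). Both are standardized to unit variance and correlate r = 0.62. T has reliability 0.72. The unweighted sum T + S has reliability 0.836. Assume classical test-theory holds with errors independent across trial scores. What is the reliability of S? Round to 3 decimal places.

0.749

Var(T+S) = 2 + 2·0.62 = 3.240.
True-score variance = ρ_T + ρ_S + 2·0.62, so 0.836 = (0.72 + ρ_S + 1.24) / 3.240.
ρ_S = 0.836·3.240 − 0.72 − 1.24 = 0.749.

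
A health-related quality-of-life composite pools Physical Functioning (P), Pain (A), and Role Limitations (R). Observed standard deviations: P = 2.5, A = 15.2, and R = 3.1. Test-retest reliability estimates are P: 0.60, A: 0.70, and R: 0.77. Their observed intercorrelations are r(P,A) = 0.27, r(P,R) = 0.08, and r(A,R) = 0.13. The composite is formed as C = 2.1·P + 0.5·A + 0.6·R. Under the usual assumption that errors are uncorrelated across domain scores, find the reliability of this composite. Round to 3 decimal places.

0.748

Var(C) = 2.1²·2.5² + 0.5²·15.2² + 0.6²·3.1² + 2·[1.05·2.5·15.2·0.27 + 1.26·2.5·3.1·0.08 + 0.3·15.2·3.1·0.13] = 88.7821 + 26.7838 = 115.566.
With uncorrelated errors the cross-covariances are all true-score covariance, so they carry over unchanged; only the diagonal terms shrink to ρᵢσᵢ².
True-score variance = [2.1²·2.5²·0.60 + 0.5²·15.2²·0.70 + 0.6²·3.1²·0.77] + 26.7838 = 59.6334 + 26.7838 = 86.4172.
Reliability = 86.4172 / 115.566 = 0.748.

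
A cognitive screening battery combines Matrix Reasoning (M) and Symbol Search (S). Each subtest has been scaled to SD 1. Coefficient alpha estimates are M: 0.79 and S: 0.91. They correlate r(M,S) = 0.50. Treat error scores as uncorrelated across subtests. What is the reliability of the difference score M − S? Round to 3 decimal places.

Var(M−S) = 1 + 1 − 2·0.50 = 2 − 1 = 1.
Because errors are independent across components, Cov(Tᵢ,Tⱼ) = Cov(Xᵢ,Xⱼ); the off-diagonal part of the true-score variance is the same as above.
True-score variance = [0.79 + 0.91] − 1 = 1.7 − 1 = 0.7.
Reliability = 0.7 / 1 = 0.700.

0.700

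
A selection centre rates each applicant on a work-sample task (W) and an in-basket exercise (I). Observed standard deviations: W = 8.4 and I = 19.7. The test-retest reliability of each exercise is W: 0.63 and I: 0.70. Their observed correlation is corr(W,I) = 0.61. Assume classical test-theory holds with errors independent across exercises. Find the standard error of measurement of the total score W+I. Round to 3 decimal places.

11.939

Var(total) = 458.65 + 201.886 = 660.536.
True-score variance = 316.116 + 201.886 = 518.001, so reliability = 0.7842.
Error variance = 660.536 − 518.001 = 142.534; SEM = √142.534 = 11.939.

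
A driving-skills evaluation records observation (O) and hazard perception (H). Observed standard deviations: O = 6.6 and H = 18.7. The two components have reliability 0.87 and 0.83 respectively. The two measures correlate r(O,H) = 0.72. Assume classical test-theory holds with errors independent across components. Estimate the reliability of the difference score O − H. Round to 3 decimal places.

0.698

Var(O−H) = 6.6² + 18.7² − 2·6.6·18.7·0.72 = 393.25 − 177.725 = 215.525.
Because errors are independent across components, Cov(Tᵢ,Tⱼ) = Cov(Xᵢ,Xⱼ); the off-diagonal part of the true-score variance is the same as above.
True-score variance = [6.6²·0.87 + 18.7²·0.83] − 177.725 = 328.14 − 177.725 = 150.415.
Reliability = 150.415 / 215.525 = 0.698.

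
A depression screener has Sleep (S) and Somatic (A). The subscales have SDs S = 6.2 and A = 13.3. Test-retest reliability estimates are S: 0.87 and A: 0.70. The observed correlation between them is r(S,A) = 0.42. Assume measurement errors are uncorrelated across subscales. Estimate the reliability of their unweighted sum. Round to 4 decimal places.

0.7960

Var(S+A) = 6.2² + 13.3² + 2·[6.2·13.3·0.42] = 215.33 + 69.2664 = 284.596.
With uncorrelated errors the cross-covariances are all true-score covariance, so they carry over unchanged; only the diagonal terms shrink to ρᵢσᵢ².
True-score variance = [6.2²·0.87 + 13.3²·0.70] + 69.2664 = 157.266 + 69.2664 = 226.532.
Reliability = 226.532 / 284.596 = 0.7960.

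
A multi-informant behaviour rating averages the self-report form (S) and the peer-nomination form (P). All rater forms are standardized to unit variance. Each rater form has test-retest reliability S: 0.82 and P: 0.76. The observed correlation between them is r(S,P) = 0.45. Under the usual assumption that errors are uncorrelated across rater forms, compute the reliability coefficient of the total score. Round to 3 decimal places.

Var(S+P) = 2 + 2·[0.45] = 2 + 0.9 = 2.9.
Because errors are independent across components, Cov(Tᵢ,Tⱼ) = Cov(Xᵢ,Xⱼ); the off-diagonal part of the true-score variance is the same as above.
True-score variance = [0.82 + 0.76] + 0.9 = 1.58 + 0.9 = 2.48.
Reliability = 2.48 / 2.9 = 0.855.

0.855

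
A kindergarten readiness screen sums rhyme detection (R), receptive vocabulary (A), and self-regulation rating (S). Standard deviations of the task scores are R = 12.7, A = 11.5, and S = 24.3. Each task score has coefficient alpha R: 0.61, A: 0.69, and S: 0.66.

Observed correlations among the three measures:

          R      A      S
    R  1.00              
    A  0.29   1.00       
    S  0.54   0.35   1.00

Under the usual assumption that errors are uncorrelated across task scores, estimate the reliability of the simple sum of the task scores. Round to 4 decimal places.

Var(R+A+S) = 12.7² + 11.5² + 24.3² + 2·[12.7·11.5·0.29 + 12.7·24.3·0.54 + 11.5·24.3·0.35] = 884.03 + 613.623 = 1497.65.
With uncorrelated errors the cross-covariances are all true-score covariance, so they carry over unchanged; only the diagonal terms shrink to ρᵢσᵢ².
True-score variance = [12.7²·0.61 + 11.5²·0.69 + 24.3²·0.66] + 613.623 = 579.363 + 613.623 = 1192.99.
Reliability = 1192.99 / 1497.65 = 0.7966.

0.7966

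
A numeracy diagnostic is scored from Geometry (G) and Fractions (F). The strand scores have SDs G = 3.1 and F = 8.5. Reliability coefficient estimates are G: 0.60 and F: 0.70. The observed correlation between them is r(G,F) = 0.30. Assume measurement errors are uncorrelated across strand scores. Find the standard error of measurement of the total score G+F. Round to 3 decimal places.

Var(total) = 81.86 + 15.81 = 97.67.
True-score variance = 56.341 + 15.81 = 72.151, so reliability = 0.7387.
Error variance = 97.67 − 72.151 = 25.519; SEM = √25.519 = 5.052.

5.052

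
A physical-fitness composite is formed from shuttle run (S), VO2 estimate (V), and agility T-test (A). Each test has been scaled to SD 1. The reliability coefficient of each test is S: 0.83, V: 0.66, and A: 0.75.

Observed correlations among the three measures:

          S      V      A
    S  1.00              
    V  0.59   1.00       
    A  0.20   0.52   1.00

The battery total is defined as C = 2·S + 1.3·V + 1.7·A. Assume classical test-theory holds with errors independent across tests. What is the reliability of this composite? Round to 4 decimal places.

Var(C) = 2² + 1.3² + 1.7² + 2·[2.6·0.59 + 3.4·0.20 + 2.21·0.52] = 8.58 + 6.7264 = 15.3064.
Because errors are independent across components, Cov(Tᵢ,Tⱼ) = Cov(Xᵢ,Xⱼ); the off-diagonal part of the true-score variance is the same as above.
True-score variance = [2²·0.83 + 1.3²·0.66 + 1.7²·0.75] + 6.7264 = 6.6029 + 6.7264 = 13.3293.
Reliability = 13.3293 / 15.3064 = 0.8708.

0.8708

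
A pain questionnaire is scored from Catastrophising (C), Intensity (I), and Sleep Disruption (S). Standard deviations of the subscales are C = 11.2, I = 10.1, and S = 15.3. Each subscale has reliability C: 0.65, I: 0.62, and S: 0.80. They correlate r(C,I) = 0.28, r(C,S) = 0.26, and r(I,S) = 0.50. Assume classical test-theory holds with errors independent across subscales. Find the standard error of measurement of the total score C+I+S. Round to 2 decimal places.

11.38

Var(total) = 461.54 + 306.984 = 768.524.
True-score variance = 332.054 + 306.984 = 639.039, so reliability = 0.8315.
Error variance = 768.524 − 639.039 = 129.486; SEM = √129.486 = 11.38.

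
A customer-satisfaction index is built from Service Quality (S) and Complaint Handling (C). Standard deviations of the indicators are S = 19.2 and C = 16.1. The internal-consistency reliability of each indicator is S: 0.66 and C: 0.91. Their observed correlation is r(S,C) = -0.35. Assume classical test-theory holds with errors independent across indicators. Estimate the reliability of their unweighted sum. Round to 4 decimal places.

0.6387

Var(S+C) = 19.2² + 16.1² + 2·[19.2·16.1·(-0.35)] = 627.85 − 216.384 = 411.466.
Because errors are independent across components, Cov(Tᵢ,Tⱼ) = Cov(Xᵢ,Xⱼ); the off-diagonal part of the true-score variance is the same as above.
True-score variance = [19.2²·0.66 + 16.1²·0.91] − 216.384 = 479.184 − 216.384 = 262.8.
Reliability = 262.8 / 411.466 = 0.6387.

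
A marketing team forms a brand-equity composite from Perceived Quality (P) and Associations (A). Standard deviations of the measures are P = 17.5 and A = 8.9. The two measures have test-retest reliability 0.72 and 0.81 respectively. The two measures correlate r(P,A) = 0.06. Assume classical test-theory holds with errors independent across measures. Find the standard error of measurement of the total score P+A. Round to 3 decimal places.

10.040

Var(total) = 385.46 + 18.69 = 404.15.
True-score variance = 284.66 + 18.69 = 303.35, so reliability = 0.7506.
Error variance = 404.15 − 303.35 = 100.8; SEM = √100.8 = 10.040.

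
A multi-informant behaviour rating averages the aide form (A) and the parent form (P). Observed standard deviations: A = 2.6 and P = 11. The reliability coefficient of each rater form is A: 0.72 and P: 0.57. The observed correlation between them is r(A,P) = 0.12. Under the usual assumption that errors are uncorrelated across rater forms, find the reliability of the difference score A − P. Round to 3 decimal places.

Var(A−P) = 2.6² + 11² − 2·2.6·11·0.12 = 127.76 − 6.864 = 120.896.
With uncorrelated errors the cross-covariances are all true-score covariance, so they carry over unchanged; only the diagonal terms shrink to ρᵢσᵢ².
True-score variance = [2.6²·0.72 + 11²·0.57] − 6.864 = 73.8372 − 6.864 = 66.9732.
Reliability = 66.9732 / 120.896 = 0.554.

0.554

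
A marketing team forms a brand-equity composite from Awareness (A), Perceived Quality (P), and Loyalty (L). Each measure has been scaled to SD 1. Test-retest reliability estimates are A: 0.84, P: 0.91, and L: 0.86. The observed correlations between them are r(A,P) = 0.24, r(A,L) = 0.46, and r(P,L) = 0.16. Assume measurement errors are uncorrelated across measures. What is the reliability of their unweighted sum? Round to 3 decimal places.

Var(A+P+L) = 3 + 2·[0.24 + 0.46 + 0.16] = 3 + 1.72 = 4.72.
Under uncorrelated errors the observed covariances equal the true-score covariances, so only the own-variance terms attenuate.
True-score variance = [0.84 + 0.91 + 0.86] + 1.72 = 2.61 + 1.72 = 4.33.
Reliability = 4.33 / 4.72 = 0.917.

0.917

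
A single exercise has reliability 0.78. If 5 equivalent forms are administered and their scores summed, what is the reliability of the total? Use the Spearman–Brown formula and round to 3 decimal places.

ρ_k = kρ / (1 + (k−1)ρ) = 5·0.78 / (1 + 4·0.78) = 3.900 / 4.120 = 0.947.

0.947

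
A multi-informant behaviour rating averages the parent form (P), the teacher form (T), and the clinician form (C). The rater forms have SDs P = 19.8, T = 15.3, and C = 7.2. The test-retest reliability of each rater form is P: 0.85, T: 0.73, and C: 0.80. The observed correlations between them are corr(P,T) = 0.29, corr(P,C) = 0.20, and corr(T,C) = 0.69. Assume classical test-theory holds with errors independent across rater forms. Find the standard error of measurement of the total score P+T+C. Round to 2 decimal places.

11.51

Var(total) = 677.97 + 384.75 = 1062.72.
True-score variance = 545.592 + 384.75 = 930.342, so reliability = 0.8754.
Error variance = 1062.72 − 930.342 = 132.378; SEM = √132.378 = 11.51.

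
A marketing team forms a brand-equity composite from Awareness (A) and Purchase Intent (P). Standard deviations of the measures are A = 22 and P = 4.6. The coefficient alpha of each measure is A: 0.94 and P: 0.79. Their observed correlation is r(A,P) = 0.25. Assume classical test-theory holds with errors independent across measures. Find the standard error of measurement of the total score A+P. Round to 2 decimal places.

Var(total) = 505.16 + 50.6 = 555.76.
True-score variance = 471.676 + 50.6 = 522.276, so reliability = 0.9398.
Error variance = 555.76 − 522.276 = 33.4836; SEM = √33.4836 = 5.79.

5.79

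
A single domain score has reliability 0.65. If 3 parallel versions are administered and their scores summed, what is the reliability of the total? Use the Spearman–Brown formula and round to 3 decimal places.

0.848

ρ_k = kρ / (1 + (k−1)ρ) = 3·0.65 / (1 + 2·0.65) = 1.950 / 2.300 = 0.848.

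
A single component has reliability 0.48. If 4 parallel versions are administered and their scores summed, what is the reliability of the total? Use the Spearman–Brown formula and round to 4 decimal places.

ρ_k = kρ / (1 + (k−1)ρ) = 4·0.48 / (1 + 3·0.48) = 1.920 / 2.440 = 0.7869.

0.7869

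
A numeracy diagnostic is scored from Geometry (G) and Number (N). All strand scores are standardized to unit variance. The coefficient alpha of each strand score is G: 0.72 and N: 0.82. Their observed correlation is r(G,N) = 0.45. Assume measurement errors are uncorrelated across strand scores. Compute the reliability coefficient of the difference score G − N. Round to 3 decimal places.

Var(G−N) = 1 + 1 − 2·0.45 = 2 − 0.9 = 1.1.
Under uncorrelated errors the observed covariances equal the true-score covariances, so only the own-variance terms attenuate.
True-score variance = [0.72 + 0.82] − 0.9 = 1.54 − 0.9 = 0.64.
Reliability = 0.64 / 1.1 = 0.582.

0.582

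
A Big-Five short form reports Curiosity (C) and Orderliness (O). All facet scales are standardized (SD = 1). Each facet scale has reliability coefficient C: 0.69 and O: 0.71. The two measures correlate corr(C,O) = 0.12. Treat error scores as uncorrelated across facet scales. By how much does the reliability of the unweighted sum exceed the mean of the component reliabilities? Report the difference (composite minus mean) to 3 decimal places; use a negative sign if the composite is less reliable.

0.032

Var(sum) = 2 + 0.24 = 2.24; true-score variance = 1.4 + 0.24 = 1.64; composite reliability = 0.7321.
Mean component reliability = 0.7000.
Difference = 0.7321 − 0.7000 = 0.032.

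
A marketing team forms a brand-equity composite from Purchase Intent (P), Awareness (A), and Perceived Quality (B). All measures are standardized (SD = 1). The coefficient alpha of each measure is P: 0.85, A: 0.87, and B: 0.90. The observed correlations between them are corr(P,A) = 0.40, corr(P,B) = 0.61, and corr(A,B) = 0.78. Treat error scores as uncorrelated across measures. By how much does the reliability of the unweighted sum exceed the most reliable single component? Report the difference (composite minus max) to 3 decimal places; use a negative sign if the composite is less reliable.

Var(sum) = 3 + 3.58 = 6.58; true-score variance = 2.62 + 3.58 = 6.2; composite reliability = 0.9422.
Max component reliability = 0.9000.
Difference = 0.9422 − 0.9000 = 0.042.

0.042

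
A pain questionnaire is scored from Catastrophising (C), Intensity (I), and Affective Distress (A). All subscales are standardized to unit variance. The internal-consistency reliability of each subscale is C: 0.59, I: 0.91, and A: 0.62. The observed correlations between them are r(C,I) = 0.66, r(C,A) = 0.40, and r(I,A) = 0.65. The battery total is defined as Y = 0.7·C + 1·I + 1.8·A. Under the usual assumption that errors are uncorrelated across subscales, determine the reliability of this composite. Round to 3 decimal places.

Var(Y) = 0.7² + 1 + 1.8² + 2·[0.7·0.66 + 1.26·0.40 + 1.8·0.65] = 4.73 + 4.272 = 9.002.
Because errors are independent across components, Cov(Tᵢ,Tⱼ) = Cov(Xᵢ,Xⱼ); the off-diagonal part of the true-score variance is the same as above.
True-score variance = [0.7²·0.59 + 0.91 + 1.8²·0.62] + 4.272 = 3.2079 + 4.272 = 7.4799.
Reliability = 7.4799 / 9.002 = 0.831.

0.831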